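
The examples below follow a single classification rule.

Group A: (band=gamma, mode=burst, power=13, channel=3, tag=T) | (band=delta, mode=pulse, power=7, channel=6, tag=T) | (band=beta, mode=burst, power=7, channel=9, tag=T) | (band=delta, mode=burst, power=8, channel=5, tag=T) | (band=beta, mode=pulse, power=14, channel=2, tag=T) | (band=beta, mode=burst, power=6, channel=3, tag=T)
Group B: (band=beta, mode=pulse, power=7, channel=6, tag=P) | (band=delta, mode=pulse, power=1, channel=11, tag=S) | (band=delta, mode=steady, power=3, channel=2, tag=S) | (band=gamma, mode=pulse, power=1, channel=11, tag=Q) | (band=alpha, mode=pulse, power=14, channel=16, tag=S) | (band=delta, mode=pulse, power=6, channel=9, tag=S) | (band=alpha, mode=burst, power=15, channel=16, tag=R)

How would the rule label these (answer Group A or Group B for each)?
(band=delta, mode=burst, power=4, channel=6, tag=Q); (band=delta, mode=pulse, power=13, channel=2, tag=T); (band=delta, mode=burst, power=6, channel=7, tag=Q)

Group B, Group A, Group B

Comparing the two groups points to one rule — tag is T.
Group B: (band=delta, mode=burst, power=4, channel=6, tag=Q), since tag is Q.
Group A: (band=delta, mode=pulse, power=13, channel=2, tag=T), since tag is T.
Group B: (band=delta, mode=burst, power=6, channel=7, tag=Q), since tag is Q.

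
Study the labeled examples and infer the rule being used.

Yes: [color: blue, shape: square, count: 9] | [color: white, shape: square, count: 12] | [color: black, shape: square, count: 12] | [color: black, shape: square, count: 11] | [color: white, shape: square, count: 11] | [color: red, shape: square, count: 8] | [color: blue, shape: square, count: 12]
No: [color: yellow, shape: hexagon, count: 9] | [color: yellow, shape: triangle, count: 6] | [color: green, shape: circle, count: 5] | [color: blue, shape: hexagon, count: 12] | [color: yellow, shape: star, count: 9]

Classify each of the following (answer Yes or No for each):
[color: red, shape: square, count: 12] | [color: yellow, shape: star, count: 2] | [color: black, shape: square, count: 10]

Yes, No, Yes

Comparing the two groups points to one rule — shape is square.
[color: red, shape: square, count: 12]: shape is square — qualifies, so Yes. [color: yellow, shape: star, count: 2]: shape is star — lacks this property, so No. [color: black, shape: square, count: 10]: shape is square — qualifies, so Yes.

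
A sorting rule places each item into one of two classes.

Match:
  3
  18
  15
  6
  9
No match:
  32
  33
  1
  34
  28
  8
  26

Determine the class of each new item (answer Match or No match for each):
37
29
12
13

No match, No match, Match, No match

The pattern is that an item is 'Match' exactly when: multiple of 3 AND at most 18.
37: No match (37 = 3·12 + 1, 37 > 18).
29: No match (29 = 3·9 + 2, 29 > 18).
12: Match (12 = 3·4, 12 ≤ 18).
13: No match (13 = 3·4 + 1, 13 ≤ 18).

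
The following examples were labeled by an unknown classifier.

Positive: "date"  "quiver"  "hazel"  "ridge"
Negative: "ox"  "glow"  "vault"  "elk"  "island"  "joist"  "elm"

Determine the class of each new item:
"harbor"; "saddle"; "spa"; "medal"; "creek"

The simplest hypothesis consistent with all the labels is: length ≥ 4 AND contains 'e'.
Negative: "harbor", since length 6, no 'e'. Positive: "saddle", since length 6, has 'e'. Negative: "spa", since length 3, no 'e'. Positive: "medal", since length 5, has 'e'. Positive: "creek", since length 5, has 'e'.

Negative, Positive, Negative, Positive, Positive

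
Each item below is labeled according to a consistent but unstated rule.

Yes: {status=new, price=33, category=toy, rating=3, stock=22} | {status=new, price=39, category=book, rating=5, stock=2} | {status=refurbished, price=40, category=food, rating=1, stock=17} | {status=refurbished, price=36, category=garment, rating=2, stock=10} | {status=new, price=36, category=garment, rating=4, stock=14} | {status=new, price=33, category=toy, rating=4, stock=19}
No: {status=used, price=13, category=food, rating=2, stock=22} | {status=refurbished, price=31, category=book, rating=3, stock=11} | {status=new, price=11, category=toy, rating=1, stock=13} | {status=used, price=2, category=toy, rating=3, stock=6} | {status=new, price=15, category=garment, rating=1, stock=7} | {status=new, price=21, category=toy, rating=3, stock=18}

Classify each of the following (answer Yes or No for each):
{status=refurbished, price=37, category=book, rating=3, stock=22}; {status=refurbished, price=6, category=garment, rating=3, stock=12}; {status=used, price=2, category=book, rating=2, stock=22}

One predicate separates the groups cleanly: price ≥ 33.
{status=refurbished, price=37, category=book, rating=3, stock=22} — price = 37, hence Yes.
{status=refurbished, price=6, category=garment, rating=3, stock=12} — price = 6, hence No.
{status=used, price=2, category=book, rating=2, stock=22} — price = 2, hence No.

Yes, No, No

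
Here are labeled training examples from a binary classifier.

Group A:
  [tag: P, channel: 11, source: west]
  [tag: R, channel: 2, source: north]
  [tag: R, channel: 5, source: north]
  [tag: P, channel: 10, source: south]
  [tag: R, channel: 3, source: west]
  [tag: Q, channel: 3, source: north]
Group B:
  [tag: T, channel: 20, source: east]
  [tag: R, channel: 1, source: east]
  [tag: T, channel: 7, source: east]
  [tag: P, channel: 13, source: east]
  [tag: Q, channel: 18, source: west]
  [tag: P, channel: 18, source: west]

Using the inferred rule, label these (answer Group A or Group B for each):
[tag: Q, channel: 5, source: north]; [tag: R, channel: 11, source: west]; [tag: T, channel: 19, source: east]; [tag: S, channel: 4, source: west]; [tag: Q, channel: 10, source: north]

'Group A' ⟺ source is not east AND channel ≤ 11.

Group A, Group A, Group B, Group A, Group A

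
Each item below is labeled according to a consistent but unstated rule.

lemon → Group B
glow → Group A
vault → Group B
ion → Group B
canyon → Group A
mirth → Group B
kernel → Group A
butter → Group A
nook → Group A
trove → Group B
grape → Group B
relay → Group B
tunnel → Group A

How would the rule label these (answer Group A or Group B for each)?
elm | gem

Group B, Group B

The rule appears to be: even length.
Group B: elm, since length 3. Group B: gem, since length 3.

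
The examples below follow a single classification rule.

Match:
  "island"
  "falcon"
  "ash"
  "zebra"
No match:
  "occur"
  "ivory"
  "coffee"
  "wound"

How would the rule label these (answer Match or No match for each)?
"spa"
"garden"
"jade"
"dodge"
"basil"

The rule appears to be: contains 'a'.
Match: "spa", since has 'a'. Match: "garden", since has 'a'. Match: "jade", since has 'a'. No match: "dodge", since no 'a'. Match: "basil", since has 'a'.

Match, Match, Match, No match, Match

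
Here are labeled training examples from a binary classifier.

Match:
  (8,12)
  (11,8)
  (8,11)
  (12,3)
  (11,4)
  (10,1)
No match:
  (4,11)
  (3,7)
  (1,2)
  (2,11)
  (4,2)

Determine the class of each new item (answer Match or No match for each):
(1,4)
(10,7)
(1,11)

The simplest hypothesis consistent with all the labels is: first ≥ 7.
(1,4): No match (first 1). (10,7): Match (first 10). (1,11): No match (first 1).

No match, Match, No match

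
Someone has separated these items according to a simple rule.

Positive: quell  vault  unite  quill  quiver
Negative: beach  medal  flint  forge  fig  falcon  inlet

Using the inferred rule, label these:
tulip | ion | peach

Looking at the examples, the only property every 'Positive' case has and every 'Negative' case lacks is: contains 'u'.

Positive, Negative, Negative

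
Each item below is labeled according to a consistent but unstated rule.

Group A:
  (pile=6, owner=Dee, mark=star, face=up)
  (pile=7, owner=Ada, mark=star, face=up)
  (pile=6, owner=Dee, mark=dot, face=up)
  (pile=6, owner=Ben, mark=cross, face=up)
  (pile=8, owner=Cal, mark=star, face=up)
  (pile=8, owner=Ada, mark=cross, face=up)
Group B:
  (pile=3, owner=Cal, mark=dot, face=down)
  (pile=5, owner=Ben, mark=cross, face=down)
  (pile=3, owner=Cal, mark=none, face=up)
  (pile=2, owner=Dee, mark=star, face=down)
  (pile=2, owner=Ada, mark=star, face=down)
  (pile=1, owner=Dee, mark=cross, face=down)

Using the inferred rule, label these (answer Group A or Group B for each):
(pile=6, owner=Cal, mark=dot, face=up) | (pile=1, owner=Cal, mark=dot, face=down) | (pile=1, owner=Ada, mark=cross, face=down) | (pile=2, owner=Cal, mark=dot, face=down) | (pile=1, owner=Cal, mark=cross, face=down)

The classifier is using: pile ≥ 6.
Group A: (pile=6, owner=Cal, mark=dot, face=up), since pile = 6. Group B: (pile=1, owner=Cal, mark=dot, face=down), since pile = 1. Group B: (pile=1, owner=Ada, mark=cross, face=down), since pile = 1. Group B: (pile=2, owner=Cal, mark=dot, face=down), since pile = 2. Group B: (pile=1, owner=Cal, mark=cross, face=down), since pile = 1.

Group A, Group B, Group B, Group B, Group B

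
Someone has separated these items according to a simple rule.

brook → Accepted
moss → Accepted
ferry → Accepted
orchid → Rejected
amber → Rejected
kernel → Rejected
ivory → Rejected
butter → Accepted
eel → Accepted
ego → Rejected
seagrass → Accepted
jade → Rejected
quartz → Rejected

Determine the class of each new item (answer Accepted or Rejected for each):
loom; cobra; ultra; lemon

Accepted, Rejected, Rejected, Rejected

Looking at the examples, the only property every 'Accepted' case has and every 'Rejected' case lacks is: has a double letter.
loom: Accepted ('oo' doubled). cobra: Rejected (no doubled letter). ultra: Rejected (no doubled letter). lemon: Rejected (no doubled letter).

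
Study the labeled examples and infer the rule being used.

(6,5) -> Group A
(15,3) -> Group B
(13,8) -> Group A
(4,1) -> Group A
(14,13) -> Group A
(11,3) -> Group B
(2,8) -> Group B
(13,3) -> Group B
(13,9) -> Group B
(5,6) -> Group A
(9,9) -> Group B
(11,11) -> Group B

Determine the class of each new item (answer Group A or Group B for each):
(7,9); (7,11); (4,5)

Group B, Group B, Group A

The common property of the 'Group A' items is: sum is odd. No 'Group B' item has it.
(7,9): 7+9 = 16 — fails the rule, so Group B. (7,11): 7+11 = 18 — fails the rule, so Group B. (4,5): 4+5 = 9 — has this property, so Group A.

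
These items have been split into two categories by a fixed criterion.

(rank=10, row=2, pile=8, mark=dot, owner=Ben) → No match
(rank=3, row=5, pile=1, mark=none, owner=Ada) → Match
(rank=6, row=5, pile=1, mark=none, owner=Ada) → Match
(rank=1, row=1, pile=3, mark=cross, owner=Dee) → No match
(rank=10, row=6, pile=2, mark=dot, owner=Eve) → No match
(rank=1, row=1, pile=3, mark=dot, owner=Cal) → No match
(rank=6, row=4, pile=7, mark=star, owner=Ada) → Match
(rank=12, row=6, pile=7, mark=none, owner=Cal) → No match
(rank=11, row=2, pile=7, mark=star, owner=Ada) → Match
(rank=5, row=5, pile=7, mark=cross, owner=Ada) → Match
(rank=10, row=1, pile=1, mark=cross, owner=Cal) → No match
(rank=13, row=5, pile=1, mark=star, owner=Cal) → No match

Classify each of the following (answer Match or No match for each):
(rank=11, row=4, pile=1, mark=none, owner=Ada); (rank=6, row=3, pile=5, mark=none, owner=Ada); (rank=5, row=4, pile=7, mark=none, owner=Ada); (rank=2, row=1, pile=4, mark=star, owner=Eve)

The pattern is that an item is 'Match' exactly when: owner is Ada.
(rank=11, row=4, pile=1, mark=none, owner=Ada): owner is Ada — matches, so Match.
(rank=6, row=3, pile=5, mark=none, owner=Ada): owner is Ada — matches, so Match.
(rank=5, row=4, pile=7, mark=none, owner=Ada): owner is Ada — matches, so Match.
(rank=2, row=1, pile=4, mark=star, owner=Eve): owner is Eve — does not pass, so No match.

Match, Match, Match, No match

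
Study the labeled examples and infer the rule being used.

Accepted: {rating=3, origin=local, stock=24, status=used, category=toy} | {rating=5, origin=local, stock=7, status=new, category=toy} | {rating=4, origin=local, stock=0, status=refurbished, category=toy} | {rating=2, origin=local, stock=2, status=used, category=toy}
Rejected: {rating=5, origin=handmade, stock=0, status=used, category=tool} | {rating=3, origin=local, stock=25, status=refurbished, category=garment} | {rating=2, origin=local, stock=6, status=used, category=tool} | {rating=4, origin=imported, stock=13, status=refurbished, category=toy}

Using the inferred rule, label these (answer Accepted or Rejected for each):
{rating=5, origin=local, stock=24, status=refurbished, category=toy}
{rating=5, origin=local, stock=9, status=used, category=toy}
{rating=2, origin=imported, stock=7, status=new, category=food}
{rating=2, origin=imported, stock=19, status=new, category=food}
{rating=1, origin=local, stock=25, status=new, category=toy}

Rule: origin is local AND category is toy. This holds for each 'Accepted' example and fails for each 'Rejected' one.
{rating=5, origin=local, stock=24, status=refurbished, category=toy}: origin is local, category is toy, qualifies → Accepted. {rating=5, origin=local, stock=9, status=used, category=toy}: origin is local, category is toy, qualifies → Accepted. {rating=2, origin=imported, stock=7, status=new, category=food}: origin is imported, category is food, does not fit → Rejected. {rating=2, origin=imported, stock=19, status=new, category=food}: origin is imported, category is food, does not fit → Rejected. {rating=1, origin=local, stock=25, status=new, category=toy}: origin is local, category is toy, qualifies → Accepted.

Accepted, Accepted, Rejected, Rejected, Accepted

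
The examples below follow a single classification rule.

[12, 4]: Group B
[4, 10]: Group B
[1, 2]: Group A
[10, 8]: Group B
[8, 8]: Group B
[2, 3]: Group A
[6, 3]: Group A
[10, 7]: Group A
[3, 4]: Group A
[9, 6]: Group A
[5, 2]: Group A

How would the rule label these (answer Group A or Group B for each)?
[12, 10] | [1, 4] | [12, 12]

The classifier is using: sum is odd.
[12, 10] — 12+10 = 22, hence Group B.
[1, 4] — 1+4 = 5, hence Group A.
[12, 12] — 12+12 = 24, hence Group B.

Group B, Group A, Group B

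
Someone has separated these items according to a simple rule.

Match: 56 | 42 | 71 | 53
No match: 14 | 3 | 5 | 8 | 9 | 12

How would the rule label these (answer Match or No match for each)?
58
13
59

The pattern is that an item is 'Match' exactly when: at least 42.
Match: 58, since 58 ≥ 42.
No match: 13, since 13 < 42.
Match: 59, since 59 ≥ 42.

Match, No match, Match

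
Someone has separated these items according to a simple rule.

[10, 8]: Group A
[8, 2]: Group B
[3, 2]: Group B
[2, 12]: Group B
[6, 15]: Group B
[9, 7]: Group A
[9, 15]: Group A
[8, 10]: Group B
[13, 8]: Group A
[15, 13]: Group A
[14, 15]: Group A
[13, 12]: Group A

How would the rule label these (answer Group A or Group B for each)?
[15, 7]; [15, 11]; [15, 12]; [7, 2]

Group A, Group A, Group A, Group B

The rule appears to be: first ≥ 9.
[15, 7]: first 15, matches → Group A.
[15, 11]: first 15, matches → Group A.
[15, 12]: first 15, matches → Group A.
[7, 2]: first 7, fails the rule → Group B.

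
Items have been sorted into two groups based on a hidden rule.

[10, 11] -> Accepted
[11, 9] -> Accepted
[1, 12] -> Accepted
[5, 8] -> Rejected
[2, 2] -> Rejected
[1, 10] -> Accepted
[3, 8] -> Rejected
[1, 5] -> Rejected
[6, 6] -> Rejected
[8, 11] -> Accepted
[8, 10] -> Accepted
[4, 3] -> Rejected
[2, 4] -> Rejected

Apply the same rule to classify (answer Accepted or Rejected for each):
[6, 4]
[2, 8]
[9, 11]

'Accepted' ⟺ second ≥ 9.
[6, 4] — second 4, hence Rejected. [2, 8] — second 8, hence Rejected. [9, 11] — second 11, hence Accepted.

Rejected, Rejected, Accepted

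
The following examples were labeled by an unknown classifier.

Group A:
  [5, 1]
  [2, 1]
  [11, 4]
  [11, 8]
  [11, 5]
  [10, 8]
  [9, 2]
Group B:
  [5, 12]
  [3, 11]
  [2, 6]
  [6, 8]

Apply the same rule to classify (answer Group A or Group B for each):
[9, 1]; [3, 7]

Group A, Group B

'Group A' ⟺ first > second.
Group A: [9, 1], since 9 > 1. Group B: [3, 7], since 3 < 7.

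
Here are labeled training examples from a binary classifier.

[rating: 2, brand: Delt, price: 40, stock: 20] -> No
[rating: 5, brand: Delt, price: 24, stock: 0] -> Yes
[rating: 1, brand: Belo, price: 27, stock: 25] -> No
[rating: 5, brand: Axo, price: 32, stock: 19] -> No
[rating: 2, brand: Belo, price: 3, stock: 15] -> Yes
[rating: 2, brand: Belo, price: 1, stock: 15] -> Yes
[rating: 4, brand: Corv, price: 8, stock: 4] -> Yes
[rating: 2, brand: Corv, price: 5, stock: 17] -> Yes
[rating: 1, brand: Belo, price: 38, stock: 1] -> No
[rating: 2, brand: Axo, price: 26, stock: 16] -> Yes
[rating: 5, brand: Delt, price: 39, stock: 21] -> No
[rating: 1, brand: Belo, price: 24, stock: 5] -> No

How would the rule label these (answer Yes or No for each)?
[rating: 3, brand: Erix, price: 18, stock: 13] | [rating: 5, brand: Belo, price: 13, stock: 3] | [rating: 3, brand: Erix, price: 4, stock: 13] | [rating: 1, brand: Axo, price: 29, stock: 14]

All 'Yes' examples share one property — price ≤ 26 AND rating ≥ 2 — and every 'No' example lacks it.
[rating: 3, brand: Erix, price: 18, stock: 13]: Yes (price = 18, rating = 3). [rating: 5, brand: Belo, price: 13, stock: 3]: Yes (price = 13, rating = 5). [rating: 3, brand: Erix, price: 4, stock: 13]: Yes (price = 4, rating = 3). [rating: 1, brand: Axo, price: 29, stock: 14]: No (price = 29, rating = 1).

Yes, Yes, Yes, No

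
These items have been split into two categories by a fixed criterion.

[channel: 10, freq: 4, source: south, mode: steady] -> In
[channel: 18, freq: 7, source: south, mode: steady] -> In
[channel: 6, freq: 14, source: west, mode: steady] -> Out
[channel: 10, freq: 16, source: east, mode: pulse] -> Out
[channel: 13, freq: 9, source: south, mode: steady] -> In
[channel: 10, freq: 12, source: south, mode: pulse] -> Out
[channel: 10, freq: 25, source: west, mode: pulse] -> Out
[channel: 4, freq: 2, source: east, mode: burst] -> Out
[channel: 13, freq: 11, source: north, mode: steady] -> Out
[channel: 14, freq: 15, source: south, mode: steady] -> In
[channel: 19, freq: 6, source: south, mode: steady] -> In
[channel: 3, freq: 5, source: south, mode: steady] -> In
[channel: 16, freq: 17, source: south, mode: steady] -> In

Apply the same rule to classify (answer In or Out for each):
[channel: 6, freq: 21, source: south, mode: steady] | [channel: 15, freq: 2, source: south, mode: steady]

The pattern is that an item is 'In' exactly when: source is south AND mode is steady.
[channel: 6, freq: 21, source: south, mode: steady]: source is south, mode is steady, fits → In.
[channel: 15, freq: 2, source: south, mode: steady]: source is south, mode is steady, fits → In.

In, In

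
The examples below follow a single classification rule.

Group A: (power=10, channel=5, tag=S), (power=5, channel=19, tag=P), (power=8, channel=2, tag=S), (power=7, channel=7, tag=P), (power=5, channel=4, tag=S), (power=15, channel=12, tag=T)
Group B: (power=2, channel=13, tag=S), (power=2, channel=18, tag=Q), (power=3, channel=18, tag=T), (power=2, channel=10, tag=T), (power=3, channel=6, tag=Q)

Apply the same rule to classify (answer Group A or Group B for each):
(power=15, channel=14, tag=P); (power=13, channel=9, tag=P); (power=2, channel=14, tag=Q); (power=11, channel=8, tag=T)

Group A, Group A, Group B, Group A

The classifier is using: power ≥ 5.
Group A: (power=15, channel=14, tag=P), since power = 15.
Group A: (power=13, channel=9, tag=P), since power = 13.
Group B: (power=2, channel=14, tag=Q), since power = 2.
Group A: (power=11, channel=8, tag=T), since power = 11.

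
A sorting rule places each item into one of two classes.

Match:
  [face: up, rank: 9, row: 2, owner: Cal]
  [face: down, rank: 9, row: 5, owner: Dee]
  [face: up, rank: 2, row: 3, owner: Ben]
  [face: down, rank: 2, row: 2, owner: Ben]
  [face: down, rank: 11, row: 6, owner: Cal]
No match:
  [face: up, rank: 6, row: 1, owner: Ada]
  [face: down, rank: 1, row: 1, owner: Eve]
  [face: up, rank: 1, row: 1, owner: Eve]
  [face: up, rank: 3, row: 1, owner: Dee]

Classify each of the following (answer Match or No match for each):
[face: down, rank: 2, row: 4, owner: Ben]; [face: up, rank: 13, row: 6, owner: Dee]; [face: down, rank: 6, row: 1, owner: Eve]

All 'Match' examples share one property — row ≥ 2 — and every 'No match' example lacks it.
[face: down, rank: 2, row: 4, owner: Ben]: Match (row = 4). [face: up, rank: 13, row: 6, owner: Dee]: Match (row = 6). [face: down, rank: 6, row: 1, owner: Eve]: No match (row = 1).

Match, Match, No match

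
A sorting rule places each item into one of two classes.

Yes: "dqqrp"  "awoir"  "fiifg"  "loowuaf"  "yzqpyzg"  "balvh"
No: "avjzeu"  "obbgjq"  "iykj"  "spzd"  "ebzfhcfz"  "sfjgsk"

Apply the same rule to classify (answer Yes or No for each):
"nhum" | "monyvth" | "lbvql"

No, Yes, Yes

All 'Yes' examples share one property — odd length — and every 'No' example lacks it.
"nhum": length 4, doesn't match → No. "monyvth": length 7, has this property → Yes. "lbvql": length 5, has this property → Yes.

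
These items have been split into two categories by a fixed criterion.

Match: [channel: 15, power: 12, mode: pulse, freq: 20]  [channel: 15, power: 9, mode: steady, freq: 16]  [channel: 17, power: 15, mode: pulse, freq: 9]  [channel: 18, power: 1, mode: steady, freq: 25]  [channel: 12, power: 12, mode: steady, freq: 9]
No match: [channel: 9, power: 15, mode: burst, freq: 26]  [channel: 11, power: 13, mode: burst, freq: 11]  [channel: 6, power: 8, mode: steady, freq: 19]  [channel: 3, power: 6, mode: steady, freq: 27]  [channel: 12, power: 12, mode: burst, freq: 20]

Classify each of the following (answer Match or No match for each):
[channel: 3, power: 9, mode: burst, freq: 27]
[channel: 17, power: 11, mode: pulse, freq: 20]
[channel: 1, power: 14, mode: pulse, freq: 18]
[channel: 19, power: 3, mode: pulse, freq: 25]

No match, Match, No match, Match

'Match' ⟺ freq = 9 OR channel ≥ 15.
[channel: 3, power: 9, mode: burst, freq: 27]: freq = 27, channel = 3 — lacks this property, so No match. [channel: 17, power: 11, mode: pulse, freq: 20]: freq = 20, channel = 17 — fits, so Match. [channel: 1, power: 14, mode: pulse, freq: 18]: freq = 18, channel = 1 — lacks this property, so No match. [channel: 19, power: 3, mode: pulse, freq: 25]: freq = 25, channel = 19 — fits, so Match.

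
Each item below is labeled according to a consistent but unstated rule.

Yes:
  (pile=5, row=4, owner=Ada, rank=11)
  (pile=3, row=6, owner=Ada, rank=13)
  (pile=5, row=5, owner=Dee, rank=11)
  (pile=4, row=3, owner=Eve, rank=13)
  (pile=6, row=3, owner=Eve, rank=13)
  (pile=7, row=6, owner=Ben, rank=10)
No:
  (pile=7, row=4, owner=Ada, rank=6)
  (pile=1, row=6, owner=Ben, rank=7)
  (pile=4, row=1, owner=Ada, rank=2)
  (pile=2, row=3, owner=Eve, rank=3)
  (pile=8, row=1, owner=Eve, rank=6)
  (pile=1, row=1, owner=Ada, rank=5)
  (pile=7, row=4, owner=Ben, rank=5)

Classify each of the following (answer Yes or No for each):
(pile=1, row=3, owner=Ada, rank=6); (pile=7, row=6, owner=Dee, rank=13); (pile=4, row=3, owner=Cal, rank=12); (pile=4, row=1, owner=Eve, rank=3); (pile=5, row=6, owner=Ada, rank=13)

All 'Yes' examples share one property — rank ≥ 10 — and every 'No' example lacks it.
(pile=1, row=3, owner=Ada, rank=6): No (rank = 6). (pile=7, row=6, owner=Dee, rank=13): Yes (rank = 13). (pile=4, row=3, owner=Cal, rank=12): Yes (rank = 12). (pile=4, row=1, owner=Eve, rank=3): No (rank = 3). (pile=5, row=6, owner=Ada, rank=13): Yes (rank = 13).

No, Yes, Yes, No, Yes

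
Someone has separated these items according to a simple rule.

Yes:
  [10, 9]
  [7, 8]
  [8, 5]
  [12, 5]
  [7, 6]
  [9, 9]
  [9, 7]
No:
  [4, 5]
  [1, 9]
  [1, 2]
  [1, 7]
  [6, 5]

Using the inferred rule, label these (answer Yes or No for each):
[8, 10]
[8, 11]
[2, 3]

The rule appears to be: sum ≥ 13.
Yes: [8, 10], since 8+10 = 18.
Yes: [8, 11], since 8+11 = 19.
No: [2, 3], since 2+3 = 5.

Yes, Yes, No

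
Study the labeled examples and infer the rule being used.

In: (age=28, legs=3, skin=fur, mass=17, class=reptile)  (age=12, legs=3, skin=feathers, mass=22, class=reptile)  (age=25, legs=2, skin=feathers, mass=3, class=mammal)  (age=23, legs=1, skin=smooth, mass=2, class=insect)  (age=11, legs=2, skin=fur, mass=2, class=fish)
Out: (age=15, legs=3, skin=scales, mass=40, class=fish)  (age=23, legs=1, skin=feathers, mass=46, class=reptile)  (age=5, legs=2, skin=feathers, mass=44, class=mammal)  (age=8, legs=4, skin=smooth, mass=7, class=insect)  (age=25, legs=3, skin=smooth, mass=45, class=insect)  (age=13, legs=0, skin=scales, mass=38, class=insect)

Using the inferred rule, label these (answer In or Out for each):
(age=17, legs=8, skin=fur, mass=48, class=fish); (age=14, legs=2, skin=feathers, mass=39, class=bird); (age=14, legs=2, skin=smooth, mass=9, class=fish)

Out, Out, In

Rule: age ≥ 11 AND mass ≤ 22. This holds for each 'In' example and fails for each 'Out' one.
(age=17, legs=8, skin=fur, mass=48, class=fish): Out (age = 17, mass = 48).
(age=14, legs=2, skin=feathers, mass=39, class=bird): Out (age = 14, mass = 39).
(age=14, legs=2, skin=smooth, mass=9, class=fish): In (age = 14, mass = 9).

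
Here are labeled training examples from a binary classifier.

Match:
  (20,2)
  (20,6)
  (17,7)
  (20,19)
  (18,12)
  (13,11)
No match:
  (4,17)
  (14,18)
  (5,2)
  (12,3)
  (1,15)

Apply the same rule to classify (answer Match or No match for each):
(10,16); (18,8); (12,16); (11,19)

No match, Match, No match, No match

The rule appears to be: first > second AND sum ≥ 16.
(10,16): 10 < 16, 10+16 = 26, doesn't qualify → No match.
(18,8): 18 > 8, 18+8 = 26, meets the rule → Match.
(12,16): 12 < 16, 12+16 = 28, doesn't qualify → No match.
(11,19): 11 < 19, 11+19 = 30, doesn't qualify → No match.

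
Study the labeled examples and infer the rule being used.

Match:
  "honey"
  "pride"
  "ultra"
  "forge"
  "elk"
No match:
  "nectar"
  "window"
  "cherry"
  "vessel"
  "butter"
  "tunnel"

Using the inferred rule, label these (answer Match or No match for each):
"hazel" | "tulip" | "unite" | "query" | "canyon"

The common property of the 'Match' items is: odd length. No 'No match' item has it.
Match: "hazel", since length 5.
Match: "tulip", since length 5.
Match: "unite", since length 5.
Match: "query", since length 5.
No match: "canyon", since length 6.

Match, Match, Match, Match, No match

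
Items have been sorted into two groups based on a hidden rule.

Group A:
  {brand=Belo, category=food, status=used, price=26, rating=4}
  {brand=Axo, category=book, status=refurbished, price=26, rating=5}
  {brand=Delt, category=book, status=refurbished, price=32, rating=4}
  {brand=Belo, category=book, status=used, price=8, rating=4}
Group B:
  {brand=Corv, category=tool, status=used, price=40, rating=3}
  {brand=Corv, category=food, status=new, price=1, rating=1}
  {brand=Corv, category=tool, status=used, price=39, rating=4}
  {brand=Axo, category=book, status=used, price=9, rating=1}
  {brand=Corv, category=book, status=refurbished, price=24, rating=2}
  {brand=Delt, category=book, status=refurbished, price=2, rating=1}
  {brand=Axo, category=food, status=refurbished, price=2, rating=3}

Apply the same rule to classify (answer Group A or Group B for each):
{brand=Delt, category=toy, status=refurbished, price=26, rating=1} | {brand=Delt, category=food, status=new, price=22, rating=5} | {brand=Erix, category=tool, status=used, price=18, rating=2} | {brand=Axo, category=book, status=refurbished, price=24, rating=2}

A rule that fits every label: rating ≥ 4 AND price ≤ 32 — true of each 'Group A' example, false of each 'Group B' one.
{brand=Delt, category=toy, status=refurbished, price=26, rating=1}: rating = 1, price = 26, doesn't match → Group B.
{brand=Delt, category=food, status=new, price=22, rating=5}: rating = 5, price = 22, satisfies this → Group A.
{brand=Erix, category=tool, status=used, price=18, rating=2}: rating = 2, price = 18, doesn't match → Group B.
{brand=Axo, category=book, status=refurbished, price=24, rating=2}: rating = 2, price = 24, doesn't match → Group B.

Group B, Group A, Group B, Group B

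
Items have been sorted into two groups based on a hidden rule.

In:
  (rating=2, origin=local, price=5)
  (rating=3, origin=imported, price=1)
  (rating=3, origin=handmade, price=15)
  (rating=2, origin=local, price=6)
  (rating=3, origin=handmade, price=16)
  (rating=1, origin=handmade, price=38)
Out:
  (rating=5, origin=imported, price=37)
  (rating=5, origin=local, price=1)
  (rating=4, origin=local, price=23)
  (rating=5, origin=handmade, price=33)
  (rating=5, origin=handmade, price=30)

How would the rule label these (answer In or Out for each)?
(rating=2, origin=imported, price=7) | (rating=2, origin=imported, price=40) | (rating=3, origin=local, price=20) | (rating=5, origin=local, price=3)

The rule appears to be: rating ≤ 3.
(rating=2, origin=imported, price=7): rating = 2 — fits, so In.
(rating=2, origin=imported, price=40): rating = 2 — fits, so In.
(rating=3, origin=local, price=20): rating = 3 — fits, so In.
(rating=5, origin=local, price=3): rating = 5 — does not satisfy this, so Out.

In, In, In, Out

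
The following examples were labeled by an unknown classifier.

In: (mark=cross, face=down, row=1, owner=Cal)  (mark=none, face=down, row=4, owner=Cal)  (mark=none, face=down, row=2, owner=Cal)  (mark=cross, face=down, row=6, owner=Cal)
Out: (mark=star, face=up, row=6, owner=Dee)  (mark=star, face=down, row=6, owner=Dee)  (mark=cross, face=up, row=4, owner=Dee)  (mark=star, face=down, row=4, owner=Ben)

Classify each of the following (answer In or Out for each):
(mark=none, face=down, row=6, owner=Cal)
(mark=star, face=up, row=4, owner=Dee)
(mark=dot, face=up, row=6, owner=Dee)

One predicate separates the groups cleanly: owner is Cal.
(mark=none, face=down, row=6, owner=Cal): owner is Cal — checks out, so In.
(mark=star, face=up, row=4, owner=Dee): owner is Dee — lacks this property, so Out.
(mark=dot, face=up, row=6, owner=Dee): owner is Dee — lacks this property, so Out.

In, Out, Out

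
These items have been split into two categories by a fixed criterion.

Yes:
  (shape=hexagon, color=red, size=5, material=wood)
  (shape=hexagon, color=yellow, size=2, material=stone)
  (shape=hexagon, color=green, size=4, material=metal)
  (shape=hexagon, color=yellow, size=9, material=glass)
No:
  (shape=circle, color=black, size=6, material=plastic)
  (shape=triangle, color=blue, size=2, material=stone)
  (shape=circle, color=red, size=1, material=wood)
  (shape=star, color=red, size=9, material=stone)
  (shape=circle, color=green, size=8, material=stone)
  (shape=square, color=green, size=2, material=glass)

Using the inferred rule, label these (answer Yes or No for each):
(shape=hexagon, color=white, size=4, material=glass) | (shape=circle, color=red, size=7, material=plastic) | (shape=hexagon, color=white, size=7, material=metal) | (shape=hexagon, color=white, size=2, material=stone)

Yes, No, Yes, Yes

Comparing the two groups points to one rule — shape is hexagon.
(shape=hexagon, color=white, size=4, material=glass) → shape is hexagon → Yes. (shape=circle, color=red, size=7, material=plastic) → shape is circle → No. (shape=hexagon, color=white, size=7, material=metal) → shape is hexagon → Yes. (shape=hexagon, color=white, size=2, material=stone) → shape is hexagon → Yes.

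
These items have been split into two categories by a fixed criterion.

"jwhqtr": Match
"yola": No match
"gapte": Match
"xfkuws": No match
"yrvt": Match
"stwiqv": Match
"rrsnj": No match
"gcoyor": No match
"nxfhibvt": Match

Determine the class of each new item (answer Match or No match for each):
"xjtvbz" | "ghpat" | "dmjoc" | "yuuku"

The rule appears to be: contains 't'.
"xjtvbz": has 't', meets the rule → Match.
"ghpat": has 't', meets the rule → Match.
"dmjoc": no 't', does not pass → No match.
"yuuku": no 't', does not pass → No match.

Match, Match, No match, No match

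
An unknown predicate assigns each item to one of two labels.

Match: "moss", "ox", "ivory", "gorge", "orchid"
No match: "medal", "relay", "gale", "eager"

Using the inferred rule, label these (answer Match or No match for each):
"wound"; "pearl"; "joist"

The classifier is using: contains 'o'.
"wound" → has 'o' → Match. "pearl" → no 'o' → No match. "joist" → has 'o' → Match.

Match, No match, Match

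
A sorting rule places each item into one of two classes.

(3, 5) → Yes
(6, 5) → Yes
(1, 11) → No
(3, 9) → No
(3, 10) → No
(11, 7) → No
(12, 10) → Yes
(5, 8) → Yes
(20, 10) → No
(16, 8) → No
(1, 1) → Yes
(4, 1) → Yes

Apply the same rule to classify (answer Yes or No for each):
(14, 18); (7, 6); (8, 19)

The simplest hypothesis consistent with all the labels is: |first − second| ≤ 3.
(14, 18): |14−18| = 4 — does not satisfy this, so No.
(7, 6): |7−6| = 1 — meets the rule, so Yes.
(8, 19): |8−19| = 11 — does not satisfy this, so No.

No, Yes, No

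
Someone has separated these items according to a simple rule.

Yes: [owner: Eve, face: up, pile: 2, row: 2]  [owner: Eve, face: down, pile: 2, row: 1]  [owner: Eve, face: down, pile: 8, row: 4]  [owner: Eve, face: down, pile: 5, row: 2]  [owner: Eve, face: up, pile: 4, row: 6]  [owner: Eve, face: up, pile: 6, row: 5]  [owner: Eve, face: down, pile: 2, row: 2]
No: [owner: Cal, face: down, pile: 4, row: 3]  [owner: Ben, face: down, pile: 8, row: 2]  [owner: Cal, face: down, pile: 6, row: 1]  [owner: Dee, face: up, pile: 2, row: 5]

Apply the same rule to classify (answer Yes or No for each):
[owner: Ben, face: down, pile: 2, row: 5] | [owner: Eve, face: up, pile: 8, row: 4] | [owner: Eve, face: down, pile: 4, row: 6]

No, Yes, Yes

The rule appears to be: owner is Eve.
[owner: Ben, face: down, pile: 2, row: 5] → owner is Ben → No.
[owner: Eve, face: up, pile: 8, row: 4] → owner is Eve → Yes.
[owner: Eve, face: down, pile: 4, row: 6] → owner is Eve → Yes.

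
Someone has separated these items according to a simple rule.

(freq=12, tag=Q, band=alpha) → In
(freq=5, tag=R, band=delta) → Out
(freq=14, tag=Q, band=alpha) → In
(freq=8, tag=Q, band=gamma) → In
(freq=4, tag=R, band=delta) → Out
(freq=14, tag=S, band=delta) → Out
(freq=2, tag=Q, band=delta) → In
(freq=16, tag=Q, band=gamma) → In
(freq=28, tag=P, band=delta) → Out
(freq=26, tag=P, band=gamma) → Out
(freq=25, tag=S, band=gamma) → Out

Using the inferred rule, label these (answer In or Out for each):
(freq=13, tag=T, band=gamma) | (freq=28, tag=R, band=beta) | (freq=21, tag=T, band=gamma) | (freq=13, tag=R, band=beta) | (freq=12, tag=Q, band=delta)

Comparing the two groups points to one rule — tag is Q.
(freq=13, tag=T, band=gamma): tag is T — does not satisfy this, so Out. (freq=28, tag=R, band=beta): tag is R — does not satisfy this, so Out. (freq=21, tag=T, band=gamma): tag is T — does not satisfy this, so Out. (freq=13, tag=R, band=beta): tag is R — does not satisfy this, so Out. (freq=12, tag=Q, band=delta): tag is Q — meets the rule, so In.

Out, Out, Out, Out, In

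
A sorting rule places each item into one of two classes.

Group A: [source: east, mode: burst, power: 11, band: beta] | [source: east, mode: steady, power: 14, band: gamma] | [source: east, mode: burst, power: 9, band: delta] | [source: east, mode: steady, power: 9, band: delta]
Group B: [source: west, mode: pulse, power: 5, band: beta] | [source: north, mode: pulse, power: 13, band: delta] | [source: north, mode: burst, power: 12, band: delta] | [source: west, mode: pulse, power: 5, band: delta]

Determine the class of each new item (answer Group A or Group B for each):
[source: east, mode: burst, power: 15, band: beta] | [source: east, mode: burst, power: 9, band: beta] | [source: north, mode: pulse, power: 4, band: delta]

Group A, Group A, Group B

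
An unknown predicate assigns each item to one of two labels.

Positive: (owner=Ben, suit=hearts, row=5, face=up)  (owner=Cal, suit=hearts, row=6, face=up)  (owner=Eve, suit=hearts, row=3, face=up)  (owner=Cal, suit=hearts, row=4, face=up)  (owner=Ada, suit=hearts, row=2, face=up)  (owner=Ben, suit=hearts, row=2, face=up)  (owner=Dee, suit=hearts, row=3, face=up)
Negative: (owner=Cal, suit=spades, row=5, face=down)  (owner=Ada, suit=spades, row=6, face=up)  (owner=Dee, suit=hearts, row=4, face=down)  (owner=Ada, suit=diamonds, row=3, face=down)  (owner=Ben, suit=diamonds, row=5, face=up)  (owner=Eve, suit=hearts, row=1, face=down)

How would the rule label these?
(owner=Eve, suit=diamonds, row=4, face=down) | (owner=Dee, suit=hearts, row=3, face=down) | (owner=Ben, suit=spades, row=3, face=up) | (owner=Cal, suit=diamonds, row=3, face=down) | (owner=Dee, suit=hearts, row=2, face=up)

Rule: face is up AND suit is hearts. This holds for each 'Positive' example and fails for each 'Negative' one.
(owner=Eve, suit=diamonds, row=4, face=down) → face is down, suit is diamonds → Negative. (owner=Dee, suit=hearts, row=3, face=down) → face is down, suit is hearts → Negative. (owner=Ben, suit=spades, row=3, face=up) → face is up, suit is spades → Negative. (owner=Cal, suit=diamonds, row=3, face=down) → face is down, suit is diamonds → Negative. (owner=Dee, suit=hearts, row=2, face=up) → face is up, suit is hearts → Positive.

Negative, Negative, Negative, Negative, Positive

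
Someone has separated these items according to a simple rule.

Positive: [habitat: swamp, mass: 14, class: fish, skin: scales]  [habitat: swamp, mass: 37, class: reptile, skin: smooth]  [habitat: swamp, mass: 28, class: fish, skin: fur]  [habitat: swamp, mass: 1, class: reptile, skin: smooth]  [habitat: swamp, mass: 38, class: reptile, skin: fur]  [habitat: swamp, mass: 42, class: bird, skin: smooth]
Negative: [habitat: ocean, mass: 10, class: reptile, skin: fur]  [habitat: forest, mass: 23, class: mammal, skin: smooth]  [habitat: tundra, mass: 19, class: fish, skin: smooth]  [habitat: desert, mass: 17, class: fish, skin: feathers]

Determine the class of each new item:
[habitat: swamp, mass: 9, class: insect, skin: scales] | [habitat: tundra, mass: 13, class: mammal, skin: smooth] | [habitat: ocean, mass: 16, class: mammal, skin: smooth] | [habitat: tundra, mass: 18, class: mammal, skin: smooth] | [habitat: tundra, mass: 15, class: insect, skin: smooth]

Positive, Negative, Negative, Negative, Negative

The rule appears to be: habitat is swamp.
Positive: [habitat: swamp, mass: 9, class: insect, skin: scales], since habitat is swamp.
Negative: [habitat: tundra, mass: 13, class: mammal, skin: smooth], since habitat is tundra.
Negative: [habitat: ocean, mass: 16, class: mammal, skin: smooth], since habitat is ocean.
Negative: [habitat: tundra, mass: 18, class: mammal, skin: smooth], since habitat is tundra.
Negative: [habitat: tundra, mass: 15, class: insect, skin: smooth], since habitat is tundra.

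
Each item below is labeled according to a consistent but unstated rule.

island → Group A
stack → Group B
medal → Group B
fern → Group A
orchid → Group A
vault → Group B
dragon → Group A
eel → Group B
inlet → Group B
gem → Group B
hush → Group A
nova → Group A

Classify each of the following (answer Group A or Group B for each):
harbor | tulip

Every 'Group A' example satisfies: even length. None of the 'Group B' examples do.

Group A, Group B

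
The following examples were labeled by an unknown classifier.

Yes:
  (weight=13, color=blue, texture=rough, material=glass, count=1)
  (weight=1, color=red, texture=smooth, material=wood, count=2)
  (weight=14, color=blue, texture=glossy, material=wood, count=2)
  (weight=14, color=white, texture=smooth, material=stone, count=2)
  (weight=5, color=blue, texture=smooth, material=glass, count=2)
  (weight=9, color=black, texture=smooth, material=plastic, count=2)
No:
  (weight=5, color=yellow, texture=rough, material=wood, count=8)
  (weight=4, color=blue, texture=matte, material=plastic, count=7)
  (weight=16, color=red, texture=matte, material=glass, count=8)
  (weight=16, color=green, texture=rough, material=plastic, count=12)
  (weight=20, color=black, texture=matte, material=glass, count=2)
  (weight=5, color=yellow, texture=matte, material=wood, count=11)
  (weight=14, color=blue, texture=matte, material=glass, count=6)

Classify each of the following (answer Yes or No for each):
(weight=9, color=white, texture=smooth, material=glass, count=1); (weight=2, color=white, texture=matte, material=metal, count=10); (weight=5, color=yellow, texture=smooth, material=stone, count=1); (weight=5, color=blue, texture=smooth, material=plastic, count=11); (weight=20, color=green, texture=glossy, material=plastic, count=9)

Yes, No, Yes, No, No

The pattern is that an item is 'Yes' exactly when: count ≤ 2 AND weight ≤ 14.
(weight=9, color=white, texture=smooth, material=glass, count=1) — count = 1, weight = 9, hence Yes.
(weight=2, color=white, texture=matte, material=metal, count=10) — count = 10, weight = 2, hence No.
(weight=5, color=yellow, texture=smooth, material=stone, count=1) — count = 1, weight = 5, hence Yes.
(weight=5, color=blue, texture=smooth, material=plastic, count=11) — count = 11, weight = 5, hence No.
(weight=20, color=green, texture=glossy, material=plastic, count=9) — count = 9, weight = 20, hence No.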